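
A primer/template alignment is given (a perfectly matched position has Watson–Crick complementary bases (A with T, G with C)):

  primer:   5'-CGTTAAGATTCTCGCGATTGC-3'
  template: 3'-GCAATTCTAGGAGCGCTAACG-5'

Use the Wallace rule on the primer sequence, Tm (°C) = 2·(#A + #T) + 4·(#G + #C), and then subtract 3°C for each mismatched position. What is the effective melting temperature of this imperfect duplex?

59°C

Primer base counts: A=4, T=7, G=5, C=5 → A+T=11, G+C=10
Perfect-match Tm = 2(11) + 4(10) = 22 + 40 = 62°C
Mismatches (positions where the bases are not complementary): 1 (at position 10)
Effective Tm = 62 − 1×3 = 62 − 3 = 59°C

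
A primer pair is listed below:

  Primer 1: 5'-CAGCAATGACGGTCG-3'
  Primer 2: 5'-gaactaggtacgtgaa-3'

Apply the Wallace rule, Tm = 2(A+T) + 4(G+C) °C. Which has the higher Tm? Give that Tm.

Primer 1, 48°C

Primer 1: A+T=6, G+C=9 → Tm = 2(6)+4(9) = 48°C
Primer 2: A+T=9, G+C=7 → Tm = 2(9)+4(7) = 46°C
48°C vs 46°C → primer 1 is higher.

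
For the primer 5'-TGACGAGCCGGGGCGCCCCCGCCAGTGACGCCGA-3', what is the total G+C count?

Base counts: C=14, G=13, T=2, A=5
G+C = 13 + 14 = 27

27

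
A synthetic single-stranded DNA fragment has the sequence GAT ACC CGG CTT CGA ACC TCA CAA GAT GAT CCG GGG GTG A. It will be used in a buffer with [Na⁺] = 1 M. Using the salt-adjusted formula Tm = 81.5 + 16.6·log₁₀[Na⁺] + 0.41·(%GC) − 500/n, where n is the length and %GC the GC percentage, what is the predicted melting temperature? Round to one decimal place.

Length n = 40. Scanning the sequence gives A=10, T=7, C=11, G=12.
G+C = 23, so %GC = 23/40 × 100 = 57.5%
Salt term: 16.6 × (0) = 0
GC term: 0.41 × 57.5 = 23.575; length term: −500/40 = −12.5
Tm = 81.5 + (0) + 23.575 − 12.5 = 92.575 → 92.6°C

92.6°C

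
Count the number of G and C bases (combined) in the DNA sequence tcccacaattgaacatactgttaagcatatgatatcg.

13

Counting bases: C=8, A=13, G=5, T=11
G+C = 5 + 8 = 13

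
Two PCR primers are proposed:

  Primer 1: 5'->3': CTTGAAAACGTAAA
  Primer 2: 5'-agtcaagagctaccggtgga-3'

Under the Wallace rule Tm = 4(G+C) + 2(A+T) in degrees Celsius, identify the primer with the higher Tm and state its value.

Primer 1: A+T=10, G+C=4 → Tm = 2(10)+4(4) = 36°C
Primer 2: A+T=9, G+C=11 → Tm = 2(9)+4(11) = 62°C
36°C vs 62°C → primer 2 is higher.

Primer 2, 62°C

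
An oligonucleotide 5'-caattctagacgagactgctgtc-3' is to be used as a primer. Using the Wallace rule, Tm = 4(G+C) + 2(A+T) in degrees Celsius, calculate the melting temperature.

68°C

Scanning the sequence gives T=6, C=6, A=6, G=5.
So N_AT = 12 and N_GC = 11.
Tm = 2×12 + 4×11 = 68°C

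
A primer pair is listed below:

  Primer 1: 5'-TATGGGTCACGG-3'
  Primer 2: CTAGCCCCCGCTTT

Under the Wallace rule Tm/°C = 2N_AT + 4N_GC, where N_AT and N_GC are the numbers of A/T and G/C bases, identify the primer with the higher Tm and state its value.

Primer 1: A+T=5, G+C=7 → Tm = 2(5)+4(7) = 38°C
Primer 2: A+T=5, G+C=9 → Tm = 2(5)+4(9) = 46°C
38°C vs 46°C → primer 2 is higher.

Primer 2, 46°C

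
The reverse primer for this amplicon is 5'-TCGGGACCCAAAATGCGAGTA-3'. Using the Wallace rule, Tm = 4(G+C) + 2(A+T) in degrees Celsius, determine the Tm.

Scanning the sequence gives G=6, C=5, T=3, A=7.
A+T = 10, G+C = 11
Tm = 4·11 + 2·10 = 44 + 20 = 64°C

64°C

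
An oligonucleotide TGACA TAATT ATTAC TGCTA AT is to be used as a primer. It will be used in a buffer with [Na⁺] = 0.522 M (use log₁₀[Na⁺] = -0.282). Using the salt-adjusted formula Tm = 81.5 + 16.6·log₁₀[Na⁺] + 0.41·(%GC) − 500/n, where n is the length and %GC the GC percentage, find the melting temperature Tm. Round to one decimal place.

63.4°C

Length n = 22. Scanning the sequence gives T=9, C=3, G=2, A=8.
G+C = 5, so %GC = 5/22 × 100 = 22.727%
Salt term: 16.6 × (-0.282) = -4.681
GC term: 0.41 × 22.727 = 9.318; length term: −500/22 = −22.727
Tm = 81.5 + (-4.681) + 9.318 − 22.727 = 63.41 → 63.4°C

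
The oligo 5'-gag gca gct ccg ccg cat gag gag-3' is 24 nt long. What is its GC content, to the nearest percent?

G=10, A=5, T=2, C=7
G+C = 10 + 7 = 17 out of 24 bases
%GC = 17/24 × 100 = 70.83% ≈ 71%

71%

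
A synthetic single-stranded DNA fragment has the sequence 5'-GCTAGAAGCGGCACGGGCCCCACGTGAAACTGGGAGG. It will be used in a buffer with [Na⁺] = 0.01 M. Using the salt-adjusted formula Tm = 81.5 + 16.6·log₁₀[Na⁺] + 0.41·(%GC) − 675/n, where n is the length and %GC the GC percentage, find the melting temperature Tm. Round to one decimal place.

Length n = 37. G=15, C=10, A=9, T=3
G+C = 25, so %GC = 25/37 × 100 = 67.568%
Salt term: 16.6 × (-2) = -33.2
GC term: 0.41 × 67.568 = 27.703; length term: −675/37 = −18.243
Tm = 81.5 + (-33.2) + 27.703 − 18.243 = 57.76 → 57.8°C

57.8°C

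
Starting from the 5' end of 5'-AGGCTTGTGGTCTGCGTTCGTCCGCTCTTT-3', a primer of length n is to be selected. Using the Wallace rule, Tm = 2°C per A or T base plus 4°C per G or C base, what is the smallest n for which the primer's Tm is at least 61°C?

First 19 bases: AGGCTTGTGGTCTGCGTTC → Tm = 60°C (< 61°C)
First 20 bases: AGGCTTGTGGTCTGCGTTCG → Tm = 64°C (≥ 61°C)
Each additional base adds 2°C (A/T) or 4°C (G/C), so Tm is non-decreasing in n; n = 20 is the first length to reach 61°C.

n = 20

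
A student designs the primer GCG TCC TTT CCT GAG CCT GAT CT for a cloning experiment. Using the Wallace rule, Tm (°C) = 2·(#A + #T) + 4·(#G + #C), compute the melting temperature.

C=8, A=2, G=5, T=8
So N_AT = 10 and N_GC = 13.
Tm = 2×10 + 4×13 = 72°C

72°C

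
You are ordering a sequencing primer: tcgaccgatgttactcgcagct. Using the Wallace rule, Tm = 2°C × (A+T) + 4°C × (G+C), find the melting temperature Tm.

Scanning the sequence gives T=6, A=4, G=5, C=7.
A+T = 10, G+C = 12
Tm = 4·12 + 2·10 = 48 + 20 = 68°C

68°C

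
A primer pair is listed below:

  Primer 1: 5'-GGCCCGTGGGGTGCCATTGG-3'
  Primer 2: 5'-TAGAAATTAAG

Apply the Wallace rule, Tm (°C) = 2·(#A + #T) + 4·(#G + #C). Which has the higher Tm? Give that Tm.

Primer 1: A+T=5, G+C=15 → Tm = 2(5)+4(15) = 70°C
Primer 2: A+T=9, G+C=2 → Tm = 2(9)+4(2) = 26°C
70°C vs 26°C → primer 1 is higher.

Primer 1, 70°C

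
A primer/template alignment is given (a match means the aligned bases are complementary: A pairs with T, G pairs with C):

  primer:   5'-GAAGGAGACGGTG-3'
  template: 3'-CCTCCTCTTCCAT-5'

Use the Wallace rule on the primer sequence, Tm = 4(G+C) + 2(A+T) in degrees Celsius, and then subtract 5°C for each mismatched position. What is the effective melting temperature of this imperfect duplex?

27°C

Primer base counts: A=4, T=1, G=7, C=1 → A+T=5, G+C=8
Perfect-match Tm = 2(5) + 4(8) = 10 + 32 = 42°C
Mismatches (positions where the bases are not complementary): 3 (at positions 2, 9, 13)
Effective Tm = 42 − 3×5 = 42 − 15 = 27°C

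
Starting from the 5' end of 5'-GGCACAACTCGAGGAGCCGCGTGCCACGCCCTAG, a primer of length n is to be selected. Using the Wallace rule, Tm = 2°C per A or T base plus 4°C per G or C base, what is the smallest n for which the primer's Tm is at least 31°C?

n = 10

First 9 bases: GGCACAACT → Tm = 28°C (< 31°C)
First 10 bases: GGCACAACTC → Tm = 32°C (≥ 31°C)
Each additional base adds 2°C (A/T) or 4°C (G/C), so Tm is non-decreasing in n; n = 10 is the first length to reach 31°C.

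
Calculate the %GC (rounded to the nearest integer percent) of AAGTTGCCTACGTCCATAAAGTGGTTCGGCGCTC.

Counting bases: C=9, G=9, A=7, T=9
G+C = 9 + 9 = 18 out of 34 bases
%GC = 18/34 × 100 = 52.94% ≈ 53%

53%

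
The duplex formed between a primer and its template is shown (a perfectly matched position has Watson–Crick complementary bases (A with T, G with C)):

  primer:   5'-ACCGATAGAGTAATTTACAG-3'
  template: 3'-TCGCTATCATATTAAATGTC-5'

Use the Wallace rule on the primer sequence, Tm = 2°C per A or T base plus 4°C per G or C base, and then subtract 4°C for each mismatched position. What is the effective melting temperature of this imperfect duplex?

42°C

Primer base counts: A=8, T=5, G=4, C=3 → A+T=13, G+C=7
Perfect-match Tm = 2(13) + 4(7) = 26 + 28 = 54°C
Mismatches (positions where the bases are not complementary): 3 (at positions 2, 9, 10)
Effective Tm = 54 − 3×4 = 54 − 12 = 42°C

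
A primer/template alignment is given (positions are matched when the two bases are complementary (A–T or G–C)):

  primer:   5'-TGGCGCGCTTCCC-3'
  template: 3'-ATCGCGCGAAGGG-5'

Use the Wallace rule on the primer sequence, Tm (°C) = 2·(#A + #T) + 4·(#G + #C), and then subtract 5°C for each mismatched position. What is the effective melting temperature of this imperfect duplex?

Primer base counts: A=0, T=3, G=4, C=6 → A+T=3, G+C=10
Perfect-match Tm = 2(3) + 4(10) = 6 + 40 = 46°C
Mismatches (positions where the bases are not complementary): 1 (at position 2)
Effective Tm = 46 − 1×5 = 46 − 5 = 41°C

41°C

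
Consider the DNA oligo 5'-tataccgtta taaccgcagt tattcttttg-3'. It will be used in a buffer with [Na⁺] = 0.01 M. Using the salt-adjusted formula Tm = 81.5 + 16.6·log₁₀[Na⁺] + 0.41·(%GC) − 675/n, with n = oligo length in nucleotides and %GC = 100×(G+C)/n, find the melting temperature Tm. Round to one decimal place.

Length n = 30. Scanning the sequence gives A=7, G=4, T=13, C=6.
G+C = 10, so %GC = 10/30 × 100 = 33.333%
Salt term: 16.6 × (-2) = -33.2
GC term: 0.41 × 33.333 = 13.667; length term: −675/30 = −22.5
Tm = 81.5 + (-33.2) + 13.667 − 22.5 = 39.467 → 39.5°C

39.5°C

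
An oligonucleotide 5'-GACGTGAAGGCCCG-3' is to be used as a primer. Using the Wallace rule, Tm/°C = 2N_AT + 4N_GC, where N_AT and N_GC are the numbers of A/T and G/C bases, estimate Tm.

48°C

Counting bases: T=1, G=6, A=3, C=4
AT pairs contribute 4, GC pairs contribute 10.
Tm = 4·10 + 2·4 = 40 + 8 = 48°C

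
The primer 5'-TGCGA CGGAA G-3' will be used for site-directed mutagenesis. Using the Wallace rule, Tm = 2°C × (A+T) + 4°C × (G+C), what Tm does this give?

Base counts: G=5, T=1, C=2, A=3
So N_AT = 4 and N_GC = 7.
Tm = 2(4) + 4(7) = 8 + 28 = 36°C

36°C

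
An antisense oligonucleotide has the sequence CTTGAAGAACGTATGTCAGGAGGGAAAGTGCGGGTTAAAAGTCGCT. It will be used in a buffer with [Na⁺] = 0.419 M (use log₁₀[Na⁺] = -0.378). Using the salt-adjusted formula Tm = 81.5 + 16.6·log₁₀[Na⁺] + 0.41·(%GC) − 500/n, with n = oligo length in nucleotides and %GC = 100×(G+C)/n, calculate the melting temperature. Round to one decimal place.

Length n = 46. Scanning the sequence gives T=10, G=16, C=6, A=14.
G+C = 22, so %GC = 22/46 × 100 = 47.826%
Salt term: 16.6 × (-0.378) = -6.275
GC term: 0.41 × 47.826 = 19.609; length term: −500/46 = −10.87
Tm = 81.5 + (-6.275) + 19.609 − 10.87 = 83.964 → 84.0°C

84.0°C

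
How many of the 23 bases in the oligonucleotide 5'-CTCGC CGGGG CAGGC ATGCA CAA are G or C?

16

Base counts: A=5, T=2, G=8, C=8
Total G or C: 8 + 8 = 16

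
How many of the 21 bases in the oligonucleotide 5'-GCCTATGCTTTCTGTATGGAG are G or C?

Base counts: A=3, G=6, C=4, T=8
G+C = 6 + 4 = 10

10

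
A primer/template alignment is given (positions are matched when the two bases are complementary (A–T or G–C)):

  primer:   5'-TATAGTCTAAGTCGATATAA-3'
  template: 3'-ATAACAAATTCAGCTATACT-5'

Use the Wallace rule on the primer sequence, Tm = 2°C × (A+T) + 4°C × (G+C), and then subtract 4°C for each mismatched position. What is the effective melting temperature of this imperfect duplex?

Primer base counts: A=8, T=7, G=3, C=2 → A+T=15, G+C=5
Perfect-match Tm = 2(15) + 4(5) = 30 + 20 = 50°C
Mismatches (positions where the bases are not complementary): 3 (at positions 4, 7, 19)
Effective Tm = 50 − 3×4 = 50 − 12 = 38°C

38°C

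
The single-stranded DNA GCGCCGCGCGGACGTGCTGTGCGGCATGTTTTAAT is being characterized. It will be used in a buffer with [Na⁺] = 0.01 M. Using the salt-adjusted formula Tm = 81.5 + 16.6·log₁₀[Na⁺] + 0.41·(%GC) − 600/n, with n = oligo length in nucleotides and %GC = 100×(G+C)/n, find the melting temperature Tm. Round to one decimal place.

56.9°C

Length n = 35. Scanning the sequence gives T=9, G=13, A=4, C=9.
G+C = 22, so %GC = 22/35 × 100 = 62.857%
Salt term: 16.6 × (-2) = -33.2
GC term: 0.41 × 62.857 = 25.771; length term: −600/35 = −17.143
Tm = 81.5 + (-33.2) + 25.771 − 17.143 = 56.928 → 56.9°C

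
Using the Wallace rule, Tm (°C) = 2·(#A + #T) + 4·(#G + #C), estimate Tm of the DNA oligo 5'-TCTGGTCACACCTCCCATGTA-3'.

64°C

Base counts: A=4, G=3, C=8, T=6
So N_AT = 10 and N_GC = 11.
Tm = 4·11 + 2·10 = 44 + 20 = 64°C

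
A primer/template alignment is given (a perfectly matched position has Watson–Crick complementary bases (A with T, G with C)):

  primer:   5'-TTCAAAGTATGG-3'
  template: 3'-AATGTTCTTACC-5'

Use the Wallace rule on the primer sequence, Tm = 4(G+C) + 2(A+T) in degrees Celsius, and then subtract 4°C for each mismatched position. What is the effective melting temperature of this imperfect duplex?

Primer base counts: A=4, T=4, G=3, C=1 → A+T=8, G+C=4
Perfect-match Tm = 2(8) + 4(4) = 16 + 16 = 32°C
Mismatches (positions where the bases are not complementary): 3 (at positions 3, 4, 8)
Effective Tm = 32 − 3×4 = 32 − 12 = 20°C

20°C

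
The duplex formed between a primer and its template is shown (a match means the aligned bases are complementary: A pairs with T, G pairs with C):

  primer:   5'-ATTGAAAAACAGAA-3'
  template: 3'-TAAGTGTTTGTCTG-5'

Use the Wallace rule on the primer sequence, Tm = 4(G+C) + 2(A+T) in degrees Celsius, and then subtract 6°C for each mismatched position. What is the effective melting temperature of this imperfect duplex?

Primer base counts: A=9, T=2, G=2, C=1 → A+T=11, G+C=3
Perfect-match Tm = 2(11) + 4(3) = 22 + 12 = 34°C
Mismatches (positions where the bases are not complementary): 3 (at positions 4, 6, 14)
Effective Tm = 34 − 3×6 = 34 − 18 = 16°C

16°C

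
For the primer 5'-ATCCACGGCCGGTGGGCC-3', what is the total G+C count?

Counting bases: G=7, A=2, T=2, C=7
Total G or C: 7 + 7 = 14

14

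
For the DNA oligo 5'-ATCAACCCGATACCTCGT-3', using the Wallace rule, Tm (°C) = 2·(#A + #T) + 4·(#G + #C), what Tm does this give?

54°C

Counting bases: T=4, A=5, C=7, G=2
So N_AT = 9 and N_GC = 9.
Tm = 4·9 + 2·9 = 36 + 18 = 54°C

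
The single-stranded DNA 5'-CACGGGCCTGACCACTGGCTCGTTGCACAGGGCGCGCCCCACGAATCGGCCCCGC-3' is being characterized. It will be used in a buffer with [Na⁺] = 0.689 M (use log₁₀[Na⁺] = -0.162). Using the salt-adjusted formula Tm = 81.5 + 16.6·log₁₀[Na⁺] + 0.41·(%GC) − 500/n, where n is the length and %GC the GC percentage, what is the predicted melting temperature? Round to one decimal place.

100.3°C

Length n = 55. Base counts: C=24, G=17, A=8, T=6
G+C = 41, so %GC = 41/55 × 100 = 74.545%
Salt term: 16.6 × (-0.162) = -2.689
GC term: 0.41 × 74.545 = 30.563; length term: −500/55 = −9.091
Tm = 81.5 + (-2.689) + 30.563 − 9.091 = 100.283 → 100.3°C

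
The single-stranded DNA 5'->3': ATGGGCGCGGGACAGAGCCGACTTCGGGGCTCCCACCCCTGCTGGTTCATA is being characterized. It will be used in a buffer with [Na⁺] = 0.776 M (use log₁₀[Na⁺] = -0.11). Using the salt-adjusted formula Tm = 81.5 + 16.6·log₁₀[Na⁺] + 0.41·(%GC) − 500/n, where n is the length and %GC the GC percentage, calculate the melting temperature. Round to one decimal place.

97.2°C

Length n = 51. Scanning the sequence gives C=17, G=17, T=9, A=8.
G+C = 34, so %GC = 34/51 × 100 = 66.667%
Salt term: 16.6 × (-0.11) = -1.826
GC term: 0.41 × 66.667 = 27.333; length term: −500/51 = −9.804
Tm = 81.5 + (-1.826) + 27.333 − 9.804 = 97.203 → 97.2°C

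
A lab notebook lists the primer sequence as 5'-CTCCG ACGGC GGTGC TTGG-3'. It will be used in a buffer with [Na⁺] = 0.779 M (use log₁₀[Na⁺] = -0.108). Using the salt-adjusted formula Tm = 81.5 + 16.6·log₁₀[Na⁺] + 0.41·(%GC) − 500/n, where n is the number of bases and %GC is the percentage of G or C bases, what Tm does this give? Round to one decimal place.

Length n = 19. T=4, G=8, A=1, C=6
G+C = 14, so %GC = 14/19 × 100 = 73.684%
Salt term: 16.6 × (-0.108) = -1.793
GC term: 0.41 × 73.684 = 30.21; length term: −500/19 = −26.316
Tm = 81.5 + (-1.793) + 30.21 − 26.316 = 83.601 → 83.6°C

83.6°C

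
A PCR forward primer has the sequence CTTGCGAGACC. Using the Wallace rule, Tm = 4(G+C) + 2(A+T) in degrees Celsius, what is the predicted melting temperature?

Base counts: A=2, G=3, T=2, C=4
So N_AT = 4 and N_GC = 7.
Tm = 4·7 + 2·4 = 28 + 8 = 36°C

36°C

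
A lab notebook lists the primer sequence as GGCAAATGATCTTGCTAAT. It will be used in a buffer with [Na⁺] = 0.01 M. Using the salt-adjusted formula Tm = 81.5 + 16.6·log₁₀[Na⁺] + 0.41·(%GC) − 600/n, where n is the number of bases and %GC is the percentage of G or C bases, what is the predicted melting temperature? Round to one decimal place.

Length n = 19. Scanning the sequence gives T=6, A=6, G=4, C=3.
G+C = 7, so %GC = 7/19 × 100 = 36.842%
Salt term: 16.6 × (-2) = -33.2
GC term: 0.41 × 36.842 = 15.105; length term: −600/19 = −31.579
Tm = 81.5 + (-33.2) + 15.105 − 31.579 = 31.826 → 31.8°C

31.8°C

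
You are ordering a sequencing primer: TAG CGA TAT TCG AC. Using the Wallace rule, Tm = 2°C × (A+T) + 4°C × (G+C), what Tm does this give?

40°C

Scanning the sequence gives A=4, G=3, C=3, T=4.
So N_AT = 8 and N_GC = 6.
Tm = 2(8) + 4(6) = 16 + 24 = 40°C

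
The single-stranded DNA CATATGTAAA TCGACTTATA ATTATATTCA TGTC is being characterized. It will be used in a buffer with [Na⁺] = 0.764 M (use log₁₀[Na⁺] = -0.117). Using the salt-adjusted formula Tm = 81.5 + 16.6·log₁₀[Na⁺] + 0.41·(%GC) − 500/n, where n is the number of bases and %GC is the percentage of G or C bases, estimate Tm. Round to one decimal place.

74.5°C

Length n = 34. Base counts: G=3, T=14, C=5, A=12
G+C = 8, so %GC = 8/34 × 100 = 23.529%
Salt term: 16.6 × (-0.117) = -1.942
GC term: 0.41 × 23.529 = 9.647; length term: −500/34 = −14.706
Tm = 81.5 + (-1.942) + 9.647 − 14.706 = 74.499 → 74.5°C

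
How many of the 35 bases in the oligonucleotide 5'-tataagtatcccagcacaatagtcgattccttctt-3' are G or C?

13

T=12, A=10, C=9, G=4
Total G or C: 4 + 9 = 13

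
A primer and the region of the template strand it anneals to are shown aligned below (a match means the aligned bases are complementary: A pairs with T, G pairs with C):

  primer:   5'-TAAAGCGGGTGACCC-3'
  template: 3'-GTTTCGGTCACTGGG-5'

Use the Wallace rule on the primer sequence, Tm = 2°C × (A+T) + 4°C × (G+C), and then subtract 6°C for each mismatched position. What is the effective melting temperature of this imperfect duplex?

30°C

Primer base counts: A=4, T=2, G=5, C=4 → A+T=6, G+C=9
Perfect-match Tm = 2(6) + 4(9) = 12 + 36 = 48°C
Mismatches (positions where the bases are not complementary): 3 (at positions 1, 7, 8)
Effective Tm = 48 − 3×6 = 48 − 18 = 30°C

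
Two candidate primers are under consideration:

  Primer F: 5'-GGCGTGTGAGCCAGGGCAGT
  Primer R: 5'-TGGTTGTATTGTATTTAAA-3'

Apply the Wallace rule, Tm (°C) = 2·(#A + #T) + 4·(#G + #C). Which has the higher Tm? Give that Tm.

Primer F: A+T=6, G+C=14 → Tm = 2(6)+4(14) = 68°C
Primer R: A+T=15, G+C=4 → Tm = 2(15)+4(4) = 46°C
68°C vs 46°C → primer F is higher.

Primer F, 68°C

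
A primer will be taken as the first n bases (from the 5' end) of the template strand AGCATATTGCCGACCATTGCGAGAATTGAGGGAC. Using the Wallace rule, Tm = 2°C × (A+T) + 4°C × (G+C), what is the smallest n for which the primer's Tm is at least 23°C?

n = 9

First 8 bases: AGCATATT → Tm = 20°C (< 23°C)
First 9 bases: AGCATATTG → Tm = 24°C (≥ 23°C)
Each additional base adds 2°C (A/T) or 4°C (G/C), so Tm is non-decreasing in n; n = 9 is the first length to reach 23°C.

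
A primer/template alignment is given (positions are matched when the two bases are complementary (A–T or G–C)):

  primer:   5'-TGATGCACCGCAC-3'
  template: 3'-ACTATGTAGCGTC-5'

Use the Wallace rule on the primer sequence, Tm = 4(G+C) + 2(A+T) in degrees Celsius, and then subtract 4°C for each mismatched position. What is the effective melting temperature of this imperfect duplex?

30°C

Primer base counts: A=3, T=2, G=3, C=5 → A+T=5, G+C=8
Perfect-match Tm = 2(5) + 4(8) = 10 + 32 = 42°C
Mismatches (positions where the bases are not complementary): 3 (at positions 5, 8, 13)
Effective Tm = 42 − 3×4 = 42 − 12 = 30°C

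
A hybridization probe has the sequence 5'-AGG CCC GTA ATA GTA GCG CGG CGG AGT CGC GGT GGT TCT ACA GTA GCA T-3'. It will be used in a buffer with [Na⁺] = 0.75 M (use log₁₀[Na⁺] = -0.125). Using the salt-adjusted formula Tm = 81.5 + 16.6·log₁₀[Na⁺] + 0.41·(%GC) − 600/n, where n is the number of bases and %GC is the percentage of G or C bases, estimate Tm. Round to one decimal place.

91.4°C

Length n = 49. Scanning the sequence gives C=11, A=10, T=10, G=18.
G+C = 29, so %GC = 29/49 × 100 = 59.184%
Salt term: 16.6 × (-0.125) = -2.075
GC term: 0.41 × 59.184 = 24.265; length term: −600/49 = −12.245
Tm = 81.5 + (-2.075) + 24.265 − 12.245 = 91.445 → 91.4°C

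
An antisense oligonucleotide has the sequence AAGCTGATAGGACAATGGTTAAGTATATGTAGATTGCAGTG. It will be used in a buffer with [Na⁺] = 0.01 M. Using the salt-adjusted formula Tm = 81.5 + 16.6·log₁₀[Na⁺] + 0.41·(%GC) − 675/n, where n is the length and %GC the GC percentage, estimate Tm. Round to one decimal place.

Length n = 41. T=12, A=14, G=12, C=3
G+C = 15, so %GC = 15/41 × 100 = 36.585%
Salt term: 16.6 × (-2) = -33.2
GC term: 0.41 × 36.585 = 15; length term: −675/41 = −16.463
Tm = 81.5 + (-33.2) + 15 − 16.463 = 46.837 → 46.8°C

46.8°C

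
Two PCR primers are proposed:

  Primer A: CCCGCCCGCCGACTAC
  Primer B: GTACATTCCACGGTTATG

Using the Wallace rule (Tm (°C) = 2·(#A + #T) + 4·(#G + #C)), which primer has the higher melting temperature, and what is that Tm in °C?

Primer A: A+T=3, G+C=13 → Tm = 2(3)+4(13) = 58°C
Primer B: A+T=10, G+C=8 → Tm = 2(10)+4(8) = 52°C
58°C vs 52°C → primer A is higher.

Primer A, 58°C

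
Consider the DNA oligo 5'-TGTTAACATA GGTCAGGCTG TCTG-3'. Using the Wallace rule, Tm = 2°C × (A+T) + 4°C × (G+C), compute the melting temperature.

Counting bases: C=4, T=8, A=5, G=7
AT pairs contribute 13, GC pairs contribute 11.
Tm = 2×13 + 4×11 = 70°C

70°C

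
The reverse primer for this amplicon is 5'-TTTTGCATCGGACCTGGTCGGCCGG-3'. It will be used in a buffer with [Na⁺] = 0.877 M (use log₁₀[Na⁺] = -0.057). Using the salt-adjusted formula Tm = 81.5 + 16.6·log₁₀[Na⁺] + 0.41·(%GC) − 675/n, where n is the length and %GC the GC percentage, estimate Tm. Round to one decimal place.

79.8°C

Length n = 25. Base counts: A=2, G=9, T=7, C=7
G+C = 16, so %GC = 16/25 × 100 = 64%
Salt term: 16.6 × (-0.057) = -0.946
GC term: 0.41 × 64 = 26.24; length term: −675/25 = −27
Tm = 81.5 + (-0.946) + 26.24 − 27 = 79.794 → 79.8°C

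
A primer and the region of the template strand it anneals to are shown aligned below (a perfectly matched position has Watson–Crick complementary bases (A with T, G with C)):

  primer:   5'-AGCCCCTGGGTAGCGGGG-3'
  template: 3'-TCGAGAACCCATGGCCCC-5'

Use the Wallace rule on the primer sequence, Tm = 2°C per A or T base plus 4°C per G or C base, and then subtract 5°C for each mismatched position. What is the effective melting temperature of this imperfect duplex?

49°C

Primer base counts: A=2, T=2, G=9, C=5 → A+T=4, G+C=14
Perfect-match Tm = 2(4) + 4(14) = 8 + 56 = 64°C
Mismatches (positions where the bases are not complementary): 3 (at positions 4, 6, 13)
Effective Tm = 64 − 3×5 = 64 − 15 = 49°C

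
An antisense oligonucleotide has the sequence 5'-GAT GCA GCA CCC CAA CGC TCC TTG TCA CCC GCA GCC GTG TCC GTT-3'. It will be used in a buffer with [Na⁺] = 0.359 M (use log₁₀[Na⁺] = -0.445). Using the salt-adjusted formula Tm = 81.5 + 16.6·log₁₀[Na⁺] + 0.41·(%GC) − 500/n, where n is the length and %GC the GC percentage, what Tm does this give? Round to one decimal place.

89.4°C

Length n = 45. C=19, G=10, A=7, T=9
G+C = 29, so %GC = 29/45 × 100 = 64.444%
Salt term: 16.6 × (-0.445) = -7.387
GC term: 0.41 × 64.444 = 26.422; length term: −500/45 = −11.111
Tm = 81.5 + (-7.387) + 26.422 − 11.111 = 89.424 → 89.4°C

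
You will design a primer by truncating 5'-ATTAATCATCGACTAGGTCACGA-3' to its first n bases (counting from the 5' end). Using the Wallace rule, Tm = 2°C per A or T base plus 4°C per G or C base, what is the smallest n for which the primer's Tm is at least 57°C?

n = 21

First 20 bases: ATTAATCATCGACTAGGTCA → Tm = 54°C (< 57°C)
First 21 bases: ATTAATCATCGACTAGGTCAC → Tm = 58°C (≥ 57°C)
Since every base adds ≥2°C, Tm only increases with n, so the threshold is first crossed at n = 21.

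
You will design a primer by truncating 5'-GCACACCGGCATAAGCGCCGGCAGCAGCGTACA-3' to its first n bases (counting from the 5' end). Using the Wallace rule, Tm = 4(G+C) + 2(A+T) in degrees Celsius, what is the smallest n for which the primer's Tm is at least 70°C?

First 20 bases: GCACACCGGCATAAGCGCCG → Tm = 68°C (< 70°C)
First 21 bases: GCACACCGGCATAAGCGCCGG → Tm = 72°C (≥ 70°C)
Since every base adds ≥2°C, Tm only increases with n, so the threshold is first crossed at n = 21.

n = 21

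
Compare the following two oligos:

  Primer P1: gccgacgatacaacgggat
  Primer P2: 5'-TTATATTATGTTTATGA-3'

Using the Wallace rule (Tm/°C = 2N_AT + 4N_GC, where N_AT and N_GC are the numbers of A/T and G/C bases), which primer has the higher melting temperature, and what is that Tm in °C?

Primer P1: A+T=8, G+C=11 → Tm = 2(8)+4(11) = 60°C
Primer P2: A+T=15, G+C=2 → Tm = 2(15)+4(2) = 38°C
60°C vs 38°C → primer P1 is higher.

Primer P1, 60°C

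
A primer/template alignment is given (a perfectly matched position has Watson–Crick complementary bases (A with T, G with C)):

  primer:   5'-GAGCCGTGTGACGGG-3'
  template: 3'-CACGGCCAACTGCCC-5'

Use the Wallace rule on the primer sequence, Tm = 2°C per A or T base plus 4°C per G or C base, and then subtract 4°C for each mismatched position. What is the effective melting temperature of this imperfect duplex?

Primer base counts: A=2, T=2, G=8, C=3 → A+T=4, G+C=11
Perfect-match Tm = 2(4) + 4(11) = 8 + 44 = 52°C
Mismatches (positions where the bases are not complementary): 3 (at positions 2, 7, 8)
Effective Tm = 52 − 3×4 = 52 − 12 = 40°C

40°C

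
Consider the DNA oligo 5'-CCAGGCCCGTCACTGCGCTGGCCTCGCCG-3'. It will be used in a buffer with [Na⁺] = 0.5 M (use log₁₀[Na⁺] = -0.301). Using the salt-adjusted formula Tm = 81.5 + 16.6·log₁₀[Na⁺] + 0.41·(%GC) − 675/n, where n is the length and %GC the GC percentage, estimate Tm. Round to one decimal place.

85.7°C

Length n = 29. G=9, T=4, A=2, C=14
G+C = 23, so %GC = 23/29 × 100 = 79.31%
Salt term: 16.6 × (-0.301) = -4.997
GC term: 0.41 × 79.31 = 32.517; length term: −675/29 = −23.276
Tm = 81.5 + (-4.997) + 32.517 − 23.276 = 85.744 → 85.7°C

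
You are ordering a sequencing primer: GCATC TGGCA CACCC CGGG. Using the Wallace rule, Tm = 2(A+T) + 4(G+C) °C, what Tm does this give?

66°C

Scanning the sequence gives T=2, A=3, G=6, C=8.
AT pairs contribute 5, GC pairs contribute 14.
Tm = 2(5) + 4(14) = 10 + 56 = 66°C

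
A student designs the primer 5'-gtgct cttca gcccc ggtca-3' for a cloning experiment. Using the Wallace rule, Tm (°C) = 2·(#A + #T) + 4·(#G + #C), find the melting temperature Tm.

Scanning the sequence gives G=5, C=8, A=2, T=5.
AT pairs contribute 7, GC pairs contribute 13.
Tm = 4·13 + 2·7 = 52 + 14 = 66°C

66°C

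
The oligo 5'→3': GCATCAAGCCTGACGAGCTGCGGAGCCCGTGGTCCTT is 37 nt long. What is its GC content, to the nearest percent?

65%

Counting bases: T=7, C=12, A=6, G=12
G+C = 12 + 12 = 24 out of 37 bases
%GC = 24/37 × 100 = 64.86% ≈ 65%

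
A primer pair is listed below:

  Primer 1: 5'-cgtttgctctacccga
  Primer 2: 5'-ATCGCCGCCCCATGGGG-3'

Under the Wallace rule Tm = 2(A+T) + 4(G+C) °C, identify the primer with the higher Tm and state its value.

Primer 2, 60°C

Primer 1: A+T=7, G+C=9 → Tm = 2(7)+4(9) = 50°C
Primer 2: A+T=4, G+C=13 → Tm = 2(4)+4(13) = 60°C
50°C vs 60°C → primer 2 is higher.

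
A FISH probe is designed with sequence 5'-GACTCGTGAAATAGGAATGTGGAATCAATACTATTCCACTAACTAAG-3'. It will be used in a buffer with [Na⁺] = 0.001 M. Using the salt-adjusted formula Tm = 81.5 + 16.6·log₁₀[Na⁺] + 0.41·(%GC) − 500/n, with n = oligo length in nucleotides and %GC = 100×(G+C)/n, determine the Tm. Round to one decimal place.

35.9°C

Length n = 47. T=12, G=9, A=18, C=8
G+C = 17, so %GC = 17/47 × 100 = 36.17%
Salt term: 16.6 × (-3) = -49.8
GC term: 0.41 × 36.17 = 14.83; length term: −500/47 = −10.638
Tm = 81.5 + (-49.8) + 14.83 − 10.638 = 35.892 → 35.9°C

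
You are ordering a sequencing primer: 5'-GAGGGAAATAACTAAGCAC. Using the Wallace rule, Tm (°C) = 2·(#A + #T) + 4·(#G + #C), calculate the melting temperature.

54°C

Counting bases: C=3, A=9, T=2, G=5
AT pairs contribute 11, GC pairs contribute 8.
Tm = 2×11 + 4×8 = 54°C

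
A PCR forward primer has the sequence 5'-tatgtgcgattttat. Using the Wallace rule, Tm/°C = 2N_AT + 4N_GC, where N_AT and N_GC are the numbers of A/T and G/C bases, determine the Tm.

38°C

G=3, C=1, T=8, A=3
A+T = 11, G+C = 4
Tm = 4·4 + 2·11 = 16 + 22 = 38°C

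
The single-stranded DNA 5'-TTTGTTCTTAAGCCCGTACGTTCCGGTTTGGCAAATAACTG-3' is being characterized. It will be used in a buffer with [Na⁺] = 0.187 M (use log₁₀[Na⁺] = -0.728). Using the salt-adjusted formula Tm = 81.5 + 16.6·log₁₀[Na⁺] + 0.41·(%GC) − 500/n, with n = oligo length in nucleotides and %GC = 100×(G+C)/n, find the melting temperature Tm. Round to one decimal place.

75.2°C

Length n = 41. Scanning the sequence gives A=8, C=9, T=15, G=9.
G+C = 18, so %GC = 18/41 × 100 = 43.902%
Salt term: 16.6 × (-0.728) = -12.085
GC term: 0.41 × 43.902 = 18; length term: −500/41 = −12.195
Tm = 81.5 + (-12.085) + 18 − 12.195 = 75.22 → 75.2°C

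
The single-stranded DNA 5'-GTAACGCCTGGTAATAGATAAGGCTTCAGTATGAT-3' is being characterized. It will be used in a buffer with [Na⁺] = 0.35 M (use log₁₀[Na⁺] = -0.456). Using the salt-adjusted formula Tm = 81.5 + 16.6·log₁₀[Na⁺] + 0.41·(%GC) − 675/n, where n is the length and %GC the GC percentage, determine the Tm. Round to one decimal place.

Length n = 35. Counting bases: A=11, T=10, G=9, C=5
G+C = 14, so %GC = 14/35 × 100 = 40%
Salt term: 16.6 × (-0.456) = -7.57
GC term: 0.41 × 40 = 16.4; length term: −675/35 = −19.286
Tm = 81.5 + (-7.57) + 16.4 − 19.286 = 71.044 → 71.0°C

71.0°C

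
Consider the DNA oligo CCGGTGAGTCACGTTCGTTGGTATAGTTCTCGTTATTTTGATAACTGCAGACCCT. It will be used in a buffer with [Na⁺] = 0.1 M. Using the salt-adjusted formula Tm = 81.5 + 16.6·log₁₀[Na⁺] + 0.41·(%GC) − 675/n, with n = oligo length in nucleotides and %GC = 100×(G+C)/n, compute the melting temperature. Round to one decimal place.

Length n = 55. Counting bases: A=10, C=12, T=20, G=13
G+C = 25, so %GC = 25/55 × 100 = 45.455%
Salt term: 16.6 × (-1) = -16.6
GC term: 0.41 × 45.455 = 18.637; length term: −675/55 = −12.273
Tm = 81.5 + (-16.6) + 18.637 − 12.273 = 71.264 → 71.3°C

71.3°C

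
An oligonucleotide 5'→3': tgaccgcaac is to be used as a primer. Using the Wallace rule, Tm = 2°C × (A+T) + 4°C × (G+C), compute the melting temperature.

Counting bases: T=1, A=3, G=2, C=4
So N_AT = 4 and N_GC = 6.
Tm = 2(4) + 4(6) = 8 + 24 = 32°C

32°C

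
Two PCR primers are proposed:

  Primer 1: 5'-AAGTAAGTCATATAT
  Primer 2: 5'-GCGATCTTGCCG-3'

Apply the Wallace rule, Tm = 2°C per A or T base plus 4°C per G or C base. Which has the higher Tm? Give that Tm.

Primer 2, 40°C

Primer 1: A+T=12, G+C=3 → Tm = 2(12)+4(3) = 36°C
Primer 2: A+T=4, G+C=8 → Tm = 2(4)+4(8) = 40°C
36°C vs 40°C → primer 2 is higher.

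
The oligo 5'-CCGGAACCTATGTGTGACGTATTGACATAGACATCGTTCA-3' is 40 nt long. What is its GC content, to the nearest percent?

45%

Scanning the sequence gives C=9, T=11, G=9, A=11.
G+C = 9 + 9 = 18 out of 40 bases
%GC = 18/40 × 100 = 45% ≈ 45%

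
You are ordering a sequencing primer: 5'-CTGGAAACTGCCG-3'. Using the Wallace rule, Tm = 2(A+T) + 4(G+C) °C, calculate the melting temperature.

Base counts: G=4, C=4, T=2, A=3
So N_AT = 5 and N_GC = 8.
Tm = 2×5 + 4×8 = 42°C

42°C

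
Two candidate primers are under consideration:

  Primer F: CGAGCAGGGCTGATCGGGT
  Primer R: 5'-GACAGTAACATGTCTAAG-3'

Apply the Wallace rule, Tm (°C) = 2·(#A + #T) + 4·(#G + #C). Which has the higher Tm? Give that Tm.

Primer F, 64°C

Primer F: A+T=6, G+C=13 → Tm = 2(6)+4(13) = 64°C
Primer R: A+T=11, G+C=7 → Tm = 2(11)+4(7) = 50°C
64°C vs 50°C → primer F is higher.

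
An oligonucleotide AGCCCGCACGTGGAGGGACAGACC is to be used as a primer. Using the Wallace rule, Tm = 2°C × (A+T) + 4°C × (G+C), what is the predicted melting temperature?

Counting bases: C=8, T=1, G=9, A=6
AT pairs contribute 7, GC pairs contribute 17.
Tm = 2×7 + 4×17 = 82°C

82°C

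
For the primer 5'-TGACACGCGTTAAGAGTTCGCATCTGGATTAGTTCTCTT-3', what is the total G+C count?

17

G=9, A=8, C=8, T=14
G+C = 9 + 8 = 17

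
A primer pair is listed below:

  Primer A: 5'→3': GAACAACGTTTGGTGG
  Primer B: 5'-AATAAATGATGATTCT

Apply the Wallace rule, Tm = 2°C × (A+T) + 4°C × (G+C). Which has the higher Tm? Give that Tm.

Primer A, 48°C

Primer A: A+T=8, G+C=8 → Tm = 2(8)+4(8) = 48°C
Primer B: A+T=13, G+C=3 → Tm = 2(13)+4(3) = 38°C
48°C vs 38°C → primer A is higher.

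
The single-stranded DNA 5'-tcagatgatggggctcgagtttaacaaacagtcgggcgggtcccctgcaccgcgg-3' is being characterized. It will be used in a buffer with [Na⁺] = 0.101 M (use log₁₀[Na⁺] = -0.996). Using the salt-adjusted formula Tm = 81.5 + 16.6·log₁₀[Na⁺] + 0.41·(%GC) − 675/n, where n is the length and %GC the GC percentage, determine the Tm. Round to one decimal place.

78.0°C

Length n = 55. Base counts: C=15, G=19, T=10, A=11
G+C = 34, so %GC = 34/55 × 100 = 61.818%
Salt term: 16.6 × (-0.996) = -16.534
GC term: 0.41 × 61.818 = 25.345; length term: −675/55 = −12.273
Tm = 81.5 + (-16.534) + 25.345 − 12.273 = 78.038 → 78.0°C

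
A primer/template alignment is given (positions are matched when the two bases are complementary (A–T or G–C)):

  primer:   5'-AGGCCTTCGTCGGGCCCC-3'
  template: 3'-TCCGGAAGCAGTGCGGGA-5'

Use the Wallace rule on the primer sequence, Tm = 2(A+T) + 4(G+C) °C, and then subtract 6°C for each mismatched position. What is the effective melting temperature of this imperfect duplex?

Primer base counts: A=1, T=3, G=6, C=8 → A+T=4, G+C=14
Perfect-match Tm = 2(4) + 4(14) = 8 + 56 = 64°C
Mismatches (positions where the bases are not complementary): 3 (at positions 12, 13, 18)
Effective Tm = 64 − 3×6 = 64 − 18 = 46°C

46°C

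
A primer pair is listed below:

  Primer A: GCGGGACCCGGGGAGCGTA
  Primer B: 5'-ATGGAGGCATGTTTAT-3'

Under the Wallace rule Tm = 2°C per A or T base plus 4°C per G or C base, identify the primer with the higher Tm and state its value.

Primer A: A+T=4, G+C=15 → Tm = 2(4)+4(15) = 68°C
Primer B: A+T=10, G+C=6 → Tm = 2(10)+4(6) = 44°C
68°C vs 44°C → primer A is higher.

Primer A, 68°C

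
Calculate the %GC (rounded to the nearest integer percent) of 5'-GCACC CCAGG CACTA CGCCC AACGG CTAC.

69%

Counting bases: A=7, C=14, G=6, T=2
G+C = 6 + 14 = 20 out of 29 bases
%GC = 20/29 × 100 = 68.97% ≈ 69%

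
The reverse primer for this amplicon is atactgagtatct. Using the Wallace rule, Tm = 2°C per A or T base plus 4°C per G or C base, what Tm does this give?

34°C

Base counts: C=2, G=2, A=4, T=5
A+T = 9, G+C = 4
Tm = 2×9 + 4×4 = 34°C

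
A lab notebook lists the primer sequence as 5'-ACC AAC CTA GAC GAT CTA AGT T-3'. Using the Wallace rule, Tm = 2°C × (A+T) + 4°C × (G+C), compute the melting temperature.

Scanning the sequence gives G=3, A=8, T=5, C=6.
So N_AT = 13 and N_GC = 9.
Tm = 4·9 + 2·13 = 36 + 26 = 62°C

62°C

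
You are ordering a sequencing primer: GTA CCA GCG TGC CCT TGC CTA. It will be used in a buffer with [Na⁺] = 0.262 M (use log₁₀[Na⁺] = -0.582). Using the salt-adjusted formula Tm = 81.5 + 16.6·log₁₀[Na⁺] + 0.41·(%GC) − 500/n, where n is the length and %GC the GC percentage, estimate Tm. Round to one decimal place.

Length n = 21. Counting bases: C=8, A=3, G=5, T=5
G+C = 13, so %GC = 13/21 × 100 = 61.905%
Salt term: 16.6 × (-0.582) = -9.661
GC term: 0.41 × 61.905 = 25.381; length term: −500/21 = −23.81
Tm = 81.5 + (-9.661) + 25.381 − 23.81 = 73.41 → 73.4°C

73.4°C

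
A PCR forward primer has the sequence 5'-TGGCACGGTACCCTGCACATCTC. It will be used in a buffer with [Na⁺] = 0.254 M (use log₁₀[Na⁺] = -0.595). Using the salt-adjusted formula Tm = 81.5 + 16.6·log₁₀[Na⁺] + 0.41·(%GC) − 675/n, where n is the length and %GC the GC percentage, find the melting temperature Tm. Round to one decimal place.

Length n = 23. Scanning the sequence gives T=5, C=9, G=5, A=4.
G+C = 14, so %GC = 14/23 × 100 = 60.87%
Salt term: 16.6 × (-0.595) = -9.877
GC term: 0.41 × 60.87 = 24.957; length term: −675/23 = −29.348
Tm = 81.5 + (-9.877) + 24.957 − 29.348 = 67.232 → 67.2°C

67.2°C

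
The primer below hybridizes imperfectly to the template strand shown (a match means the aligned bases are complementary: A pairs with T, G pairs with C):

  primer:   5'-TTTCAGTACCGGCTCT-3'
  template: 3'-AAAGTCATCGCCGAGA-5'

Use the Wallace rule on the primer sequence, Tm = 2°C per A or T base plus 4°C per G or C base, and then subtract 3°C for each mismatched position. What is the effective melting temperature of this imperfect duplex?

45°C

Primer base counts: A=2, T=6, G=3, C=5 → A+T=8, G+C=8
Perfect-match Tm = 2(8) + 4(8) = 16 + 32 = 48°C
Mismatches (positions where the bases are not complementary): 1 (at position 9)
Effective Tm = 48 − 1×3 = 48 − 3 = 45°C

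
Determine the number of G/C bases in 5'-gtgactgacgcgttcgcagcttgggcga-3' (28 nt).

18

C=7, A=4, T=6, G=11
G+C = 11 + 7 = 18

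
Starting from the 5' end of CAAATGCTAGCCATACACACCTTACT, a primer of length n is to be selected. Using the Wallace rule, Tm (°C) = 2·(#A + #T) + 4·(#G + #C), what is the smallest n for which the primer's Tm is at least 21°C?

n = 8

First 7 bases: CAAATGC → Tm = 20°C (< 21°C)
First 8 bases: CAAATGCT → Tm = 22°C (≥ 21°C)
Since every base adds ≥2°C, Tm only increases with n, so the threshold is first crossed at n = 8.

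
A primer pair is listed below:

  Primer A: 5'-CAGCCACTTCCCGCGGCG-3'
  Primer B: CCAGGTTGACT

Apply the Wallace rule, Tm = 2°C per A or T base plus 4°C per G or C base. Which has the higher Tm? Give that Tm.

Primer A, 64°C

Primer A: A+T=4, G+C=14 → Tm = 2(4)+4(14) = 64°C
Primer B: A+T=5, G+C=6 → Tm = 2(5)+4(6) = 34°C
64°C vs 34°C → primer A is higher.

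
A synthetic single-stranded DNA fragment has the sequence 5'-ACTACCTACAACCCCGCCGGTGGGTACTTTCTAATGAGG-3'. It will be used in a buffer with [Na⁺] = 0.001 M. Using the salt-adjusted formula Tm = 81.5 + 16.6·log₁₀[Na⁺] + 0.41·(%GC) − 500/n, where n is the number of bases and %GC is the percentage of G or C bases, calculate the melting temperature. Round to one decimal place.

41.0°C

Length n = 39. Scanning the sequence gives G=9, C=12, A=9, T=9.
G+C = 21, so %GC = 21/39 × 100 = 53.846%
Salt term: 16.6 × (-3) = -49.8
GC term: 0.41 × 53.846 = 22.077; length term: −500/39 = −12.821
Tm = 81.5 + (-49.8) + 22.077 − 12.821 = 40.956 → 41.0°C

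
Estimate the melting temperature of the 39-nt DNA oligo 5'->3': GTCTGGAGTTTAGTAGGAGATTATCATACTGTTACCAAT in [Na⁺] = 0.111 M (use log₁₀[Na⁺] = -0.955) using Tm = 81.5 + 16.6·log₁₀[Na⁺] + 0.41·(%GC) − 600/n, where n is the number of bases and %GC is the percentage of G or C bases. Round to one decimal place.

65.0°C

Length n = 39. A=11, T=14, G=9, C=5
G+C = 14, so %GC = 14/39 × 100 = 35.897%
Salt term: 16.6 × (-0.955) = -15.853
GC term: 0.41 × 35.897 = 14.718; length term: −600/39 = −15.385
Tm = 81.5 + (-15.853) + 14.718 − 15.385 = 64.98 → 65.0°C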